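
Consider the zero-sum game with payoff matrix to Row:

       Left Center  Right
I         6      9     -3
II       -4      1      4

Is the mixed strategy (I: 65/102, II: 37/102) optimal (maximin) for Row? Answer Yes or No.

Against Left this mix gives (65/102)·6 + (37/102)·(-4) = 121/51.
Against Center this mix gives (65/102)·9 + (37/102)·1 = 311/51.
Against Right this mix gives (65/102)·(-3) + (37/102)·4 = -47/102.
Column will play Right, holding Row to -47/102. Shifting weight toward the row that does better against Right would raise this floor (the equalizing mix achieves 12/17 against both Right and Left), so the proposed strategy is not optimal.

No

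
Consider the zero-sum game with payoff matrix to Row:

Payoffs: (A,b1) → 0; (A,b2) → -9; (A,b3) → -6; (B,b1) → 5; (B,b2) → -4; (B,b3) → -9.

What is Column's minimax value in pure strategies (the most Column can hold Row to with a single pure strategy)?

-6

Column maxima: b1 → 5, b2 → -4, b3 → -6.
The smallest of these is -6.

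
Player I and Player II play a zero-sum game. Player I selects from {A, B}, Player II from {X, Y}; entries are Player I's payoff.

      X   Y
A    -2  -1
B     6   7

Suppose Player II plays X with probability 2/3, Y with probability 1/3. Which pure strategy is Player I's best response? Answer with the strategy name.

B

Expected payoff of A: (2/3)·(-2) + (1/3)·(-1) = -5/3.
Expected payoff of B: (2/3)·6 + (1/3)·7 = 19/3.
The largest is 19/3, so Player I's best response is B.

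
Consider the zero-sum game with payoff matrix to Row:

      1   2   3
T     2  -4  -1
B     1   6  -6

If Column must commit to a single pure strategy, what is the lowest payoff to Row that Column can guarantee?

-1

Column maxima: 1 → 2, 2 → 6, 3 → -1.
The smallest of these is -1.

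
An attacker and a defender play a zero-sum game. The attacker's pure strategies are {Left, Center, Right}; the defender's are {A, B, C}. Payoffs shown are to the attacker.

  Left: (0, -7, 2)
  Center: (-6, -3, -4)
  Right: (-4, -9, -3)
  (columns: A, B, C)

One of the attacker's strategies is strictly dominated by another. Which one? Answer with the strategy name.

Left gives a strictly higher payoff than Right against every column: 0 > -4, -7 > -9, 2 > -3.
So Right is strictly dominated and the attacker never plays it.

Right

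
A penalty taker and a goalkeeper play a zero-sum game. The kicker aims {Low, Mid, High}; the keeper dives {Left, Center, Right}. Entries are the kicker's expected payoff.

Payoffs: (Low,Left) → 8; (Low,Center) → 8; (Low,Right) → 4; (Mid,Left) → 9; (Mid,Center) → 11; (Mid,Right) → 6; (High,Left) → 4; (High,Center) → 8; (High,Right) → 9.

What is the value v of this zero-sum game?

Row minima: Low → 4, Mid → 6, High → 4; maximin = 6.
Column maxima: Left → 9, Center → 11, Right → 9; minimax = 9.
6 ≠ 9, so there is no saddle point; optimal play is mixed.
Low is strictly dominated by Mid, so the kicker never plays it.
With Low eliminated, Center is strictly dominated by Left (it gives the kicker strictly more in every remaining row), so the keeper never plays it.
On the remaining 2×2 (Mid, High vs Left, Right):
Let the kicker play Mid with probability p. Expected payoff against Left: 9p + 4(1−p) = 5p + 4; against Right: 6p + 9(1−p) = −3p + 9.
Setting these equal: 5p + 4 = −3p + 9 ⇒ 8p = 5 ⇒ p = 5/8, and the value is (5)·(5/8) + 4 = 57/8.
For the keeper: with q = P(Left), equating Mid's and High's payoffs gives 3q + 6 = −5q + 9 ⇒ q = 3/8.

57/8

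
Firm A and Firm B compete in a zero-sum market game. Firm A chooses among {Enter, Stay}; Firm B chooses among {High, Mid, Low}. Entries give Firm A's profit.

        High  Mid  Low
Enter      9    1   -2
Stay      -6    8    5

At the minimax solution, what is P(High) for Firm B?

Row minima: Enter → -2, Stay → -6; maximin = -2.
Column maxima: High → 9, Mid → 8, Low → 5; minimax = 5.
-2 ≠ 5, so there is no saddle point; optimal play is mixed.
Mid is strictly dominated by Low (it gives Firm A strictly more in every row), so Firm B never plays it.
On the remaining 2×2 (Enter, Stay vs High, Low):
Let Firm A play Enter with probability p. Expected payoff against High: 9p + (-6)(1−p) = 15p − 6; against Low: (-2)p + 5(1−p) = −7p + 5.
Setting these equal: 15p − 6 = −7p + 5 ⇒ 22p = 11 ⇒ p = 1/2, and the value is (15)·(1/2) − 6 = 3/2.
For Firm B: with q = P(High), equating Enter's and Stay's payoffs gives 11q − 2 = −11q + 5 ⇒ q = 7/22.

7/22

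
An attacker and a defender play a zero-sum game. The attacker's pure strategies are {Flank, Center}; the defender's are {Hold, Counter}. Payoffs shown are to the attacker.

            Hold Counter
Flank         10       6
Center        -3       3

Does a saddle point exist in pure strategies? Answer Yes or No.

Yes

Row minima: Flank → 6, Center → -3; maximin = 6.
Column maxima: Hold → 10, Counter → 6; minimax = 6.
maximin = minimax = 6, so a saddle point exists.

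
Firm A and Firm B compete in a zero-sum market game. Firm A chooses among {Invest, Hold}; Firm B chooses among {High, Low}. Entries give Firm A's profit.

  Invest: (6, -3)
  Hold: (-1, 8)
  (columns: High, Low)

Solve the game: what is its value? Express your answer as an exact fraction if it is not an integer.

5/2

Row minima: Invest → -3, Hold → -1; maximin = -1.
Column maxima: High → 6, Low → 8; minimax = 6.
-1 ≠ 6, so there is no saddle point; optimal play is mixed.
Let Firm A play Invest with probability p. Expected payoff against High: 6p + (-1)(1−p) = 7p − 1; against Low: (-3)p + 8(1−p) = −11p + 8.
Setting these equal: 7p − 1 = −11p + 8 ⇒ 18p = 9 ⇒ p = 1/2, and the value is (7)·(1/2) − 1 = 5/2.
For Firm B: with q = P(High), equating Invest's and Hold's payoffs gives 9q − 3 = −9q + 8 ⇒ q = 11/18.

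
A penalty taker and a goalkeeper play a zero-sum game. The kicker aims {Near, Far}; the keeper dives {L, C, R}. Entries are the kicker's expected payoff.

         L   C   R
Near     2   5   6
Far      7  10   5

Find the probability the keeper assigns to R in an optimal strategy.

Row minima: Near → 2, Far → 5; maximin = 5.
Column maxima: L → 7, C → 10, R → 6; minimax = 6.
5 ≠ 6, so there is no saddle point; optimal play is mixed.
C is strictly dominated by L (it gives the kicker strictly more in every row), so the keeper never plays it.
On the remaining 2×2 (Near, Far vs L, R):
Let the kicker play Near with probability p. Expected payoff against L: 2p + 7(1−p) = −5p + 7; against R: 6p + 5(1−p) = p + 5.
Setting these equal: −5p + 7 = p + 5 ⇒ −6p = -2 ⇒ p = 1/3, and the value is (-5)·(1/3) + 7 = 16/3.
For the keeper: with q = P(L), equating Near's and Far's payoffs gives −4q + 6 = 2q + 5 ⇒ q = 1/6.

5/6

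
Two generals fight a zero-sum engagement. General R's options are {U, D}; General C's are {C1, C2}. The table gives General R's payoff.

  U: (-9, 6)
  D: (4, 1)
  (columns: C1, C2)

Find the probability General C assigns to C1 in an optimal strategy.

5/18

Row minima: U → -9, D → 1; maximin = 1.
Column maxima: C1 → 4, C2 → 6; minimax = 4.
1 ≠ 4, so there is no saddle point; optimal play is mixed.
Let General R play U with probability p. Expected payoff against C1: (-9)p + 4(1−p) = −13p + 4; against C2: 6p + 1(1−p) = 5p + 1.
Setting these equal: −13p + 4 = 5p + 1 ⇒ −18p = -3 ⇒ p = 1/6, and the value is (-13)·(1/6) + 4 = 11/6.
For General C: with q = P(C1), equating U's and D's payoffs gives −15q + 6 = 3q + 1 ⇒ q = 5/18.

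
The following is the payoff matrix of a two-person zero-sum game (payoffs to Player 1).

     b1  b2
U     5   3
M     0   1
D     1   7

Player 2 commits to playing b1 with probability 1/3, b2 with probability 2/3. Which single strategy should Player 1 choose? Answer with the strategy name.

Expected payoff of U: (1/3)·5 + (2/3)·3 = 11/3.
Expected payoff of M: (1/3)·0 + (2/3)·1 = 2/3.
Expected payoff of D: (1/3)·1 + (2/3)·7 = 5.
The largest is 5, so Player 1's best response is D.

D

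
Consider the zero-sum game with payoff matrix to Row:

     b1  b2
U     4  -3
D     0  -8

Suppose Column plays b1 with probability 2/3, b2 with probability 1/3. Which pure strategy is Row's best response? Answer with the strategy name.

Expected payoff of U: (2/3)·4 + (1/3)·(-3) = 5/3.
Expected payoff of D: (2/3)·0 + (1/3)·(-8) = -8/3.
The largest is 5/3, so Row's best response is U.

U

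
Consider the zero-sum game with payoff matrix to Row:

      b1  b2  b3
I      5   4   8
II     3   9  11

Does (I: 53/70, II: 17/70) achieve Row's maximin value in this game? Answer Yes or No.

Against b1 this mix gives (53/70)·5 + (17/70)·3 = 158/35.
Against b2 this mix gives (53/70)·4 + (17/70)·9 = 73/14.
Against b3 this mix gives (53/70)·8 + (17/70)·11 = 611/70.
Column will play b1, holding Row to 158/35. Shifting weight toward the row that does better against b1 would raise this floor (the equalizing mix achieves 33/7 against both b1 and b2), so the proposed strategy is not optimal.

No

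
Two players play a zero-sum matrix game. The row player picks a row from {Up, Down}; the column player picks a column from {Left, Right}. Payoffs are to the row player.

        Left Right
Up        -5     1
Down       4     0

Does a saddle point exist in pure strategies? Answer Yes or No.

No

Row minima: Up → -5, Down → 0; maximin = 0.
Column maxima: Left → 4, Right → 1; minimax = 1.
0 ≠ 1, so no pure-strategy equilibrium exists.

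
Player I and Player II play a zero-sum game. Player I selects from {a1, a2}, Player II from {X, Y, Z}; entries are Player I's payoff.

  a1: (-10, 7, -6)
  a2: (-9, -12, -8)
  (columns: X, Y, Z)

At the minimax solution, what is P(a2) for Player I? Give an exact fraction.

Row minima: a1 → -10, a2 → -12; maximin = -10.
Column maxima: X → -9, Y → 7, Z → -6; minimax = -9.
-10 ≠ -9, so there is no saddle point; optimal play is mixed.
Z is strictly dominated by X (it gives Player I strictly more in every row), so Player II never plays it.
On the remaining 2×2 (a1, a2 vs X, Y):
Let Player I play a1 with probability p. Expected payoff against X: (-10)p + (-9)(1−p) = −p − 9; against Y: 7p + (-12)(1−p) = 19p − 12.
Setting these equal: −p − 9 = 19p − 12 ⇒ −20p = -3 ⇒ p = 3/20, and the value is (-1)·(3/20) − 9 = -183/20.
For Player II: with q = P(X), equating a1's and a2's payoffs gives −17q + 7 = 3q − 12 ⇒ q = 19/20.

17/20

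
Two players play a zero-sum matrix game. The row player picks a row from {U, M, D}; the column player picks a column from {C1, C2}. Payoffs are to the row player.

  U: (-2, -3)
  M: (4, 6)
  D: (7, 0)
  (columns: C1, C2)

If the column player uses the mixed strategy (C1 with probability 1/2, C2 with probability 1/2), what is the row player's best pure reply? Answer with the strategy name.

M

Expected payoff of U: (1/2)·(-2) + (1/2)·(-3) = -5/2.
Expected payoff of M: (1/2)·4 + (1/2)·6 = 5.
Expected payoff of D: (1/2)·7 + (1/2)·0 = 7/2.
The largest is 5, so the row player's best response is M.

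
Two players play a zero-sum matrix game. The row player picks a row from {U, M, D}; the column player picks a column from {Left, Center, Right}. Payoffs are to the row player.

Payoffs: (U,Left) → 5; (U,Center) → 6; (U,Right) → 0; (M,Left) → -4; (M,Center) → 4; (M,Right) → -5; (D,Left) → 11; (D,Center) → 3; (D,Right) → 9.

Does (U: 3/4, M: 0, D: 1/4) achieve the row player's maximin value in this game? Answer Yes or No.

Against Left this mix gives (3/4)·5 + (1/4)·11 = 13/2.
Against Center this mix gives (3/4)·6 + (1/4)·3 = 21/4.
Against Right this mix gives (3/4)·0 + (1/4)·9 = 9/4.
The column player will play Right, holding the row player to 9/4. Shifting weight toward the row that does better against Right would raise this floor (the equalizing mix achieves 9/2 against both Right and Center), so the proposed strategy is not optimal.

No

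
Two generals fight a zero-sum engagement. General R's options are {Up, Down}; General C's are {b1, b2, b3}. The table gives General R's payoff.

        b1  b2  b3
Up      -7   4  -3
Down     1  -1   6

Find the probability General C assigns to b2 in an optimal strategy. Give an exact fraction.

8/13

Row minima: Up → -7, Down → -1; maximin = -1.
Column maxima: b1 → 1, b2 → 4, b3 → 6; minimax = 1.
-1 ≠ 1, so there is no saddle point; optimal play is mixed.
b3 is strictly dominated by b1 (it gives General R strictly more in every row), so General C never plays it.
On the remaining 2×2 (Up, Down vs b1, b2):
Let General R play Up with probability p. Expected payoff against b1: (-7)p + 1(1−p) = −8p + 1; against b2: 4p + (-1)(1−p) = 5p − 1.
Setting these equal: −8p + 1 = 5p − 1 ⇒ −13p = -2 ⇒ p = 2/13, and the value is (-8)·(2/13) + 1 = -3/13.
For General C: with q = P(b1), equating Up's and Down's payoffs gives −11q + 4 = 2q − 1 ⇒ q = 5/13.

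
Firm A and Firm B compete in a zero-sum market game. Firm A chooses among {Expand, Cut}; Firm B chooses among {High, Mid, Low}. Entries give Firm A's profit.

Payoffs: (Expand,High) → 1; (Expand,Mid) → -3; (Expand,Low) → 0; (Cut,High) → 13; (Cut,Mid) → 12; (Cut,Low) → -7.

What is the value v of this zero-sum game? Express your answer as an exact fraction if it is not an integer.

-21/22

Row minima: Expand → -3, Cut → -7; maximin = -3.
Column maxima: High → 13, Mid → 12, Low → 0; minimax = 0.
-3 ≠ 0, so there is no saddle point; optimal play is mixed.
High is strictly dominated by Mid (it gives Firm A strictly more in every row), so Firm B never plays it.
On the remaining 2×2 (Expand, Cut vs Mid, Low):
Let Firm A play Expand with probability p. Expected payoff against Mid: (-3)p + 12(1−p) = −15p + 12; against Low: 0p + (-7)(1−p) = 7p − 7.
Setting these equal: −15p + 12 = 7p − 7 ⇒ −22p = -19 ⇒ p = 19/22, and the value is (-15)·(19/22) + 12 = -21/22.
For Firm B: with q = P(Mid), equating Expand's and Cut's payoffs gives −3q = 19q − 7 ⇒ q = 7/22.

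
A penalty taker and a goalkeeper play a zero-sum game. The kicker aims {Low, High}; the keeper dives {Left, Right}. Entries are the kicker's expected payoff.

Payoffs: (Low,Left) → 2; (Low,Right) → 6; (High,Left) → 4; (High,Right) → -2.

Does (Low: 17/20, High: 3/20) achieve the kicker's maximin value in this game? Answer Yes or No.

No

Against Left this mix gives (17/20)·2 + (3/20)·4 = 23/10.
Against Right this mix gives (17/20)·6 + (3/20)·(-2) = 24/5.
The keeper will play Left, holding the kicker to 23/10. Shifting weight toward the row that does better against Left would raise this floor (the equalizing mix achieves 14/5 against both Left and Right), so the proposed strategy is not optimal.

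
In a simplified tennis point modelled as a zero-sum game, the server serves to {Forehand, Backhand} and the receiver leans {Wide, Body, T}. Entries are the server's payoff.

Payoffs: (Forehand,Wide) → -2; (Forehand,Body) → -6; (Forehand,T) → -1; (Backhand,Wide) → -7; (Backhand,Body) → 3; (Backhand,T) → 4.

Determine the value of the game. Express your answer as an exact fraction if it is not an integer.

-24/7

Row minima: Forehand → -6, Backhand → -7; maximin = -6.
Column maxima: Wide → -2, Body → 3, T → 4; minimax = -2.
-6 ≠ -2, so there is no saddle point; optimal play is mixed.
T is strictly dominated by Wide (it gives the server strictly more in every row), so the receiver never plays it.
On the remaining 2×2 (Forehand, Backhand vs Wide, Body):
Let the server play Forehand with probability p. Expected payoff against Wide: (-2)p + (-7)(1−p) = 5p − 7; against Body: (-6)p + 3(1−p) = −9p + 3.
Setting these equal: 5p − 7 = −9p + 3 ⇒ 14p = 10 ⇒ p = 5/7, and the value is (5)·(5/7) − 7 = -24/7.
For the receiver: with q = P(Wide), equating Forehand's and Backhand's payoffs gives 4q − 6 = −10q + 3 ⇒ q = 9/14.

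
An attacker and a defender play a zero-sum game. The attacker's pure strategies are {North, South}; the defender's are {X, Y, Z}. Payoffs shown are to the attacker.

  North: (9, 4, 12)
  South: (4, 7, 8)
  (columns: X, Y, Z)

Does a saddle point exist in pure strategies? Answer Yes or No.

Row minima: North → 4, South → 4; maximin = 4.
Column maxima: X → 9, Y → 7, Z → 12; minimax = 7.
4 ≠ 7, so no pure-strategy equilibrium exists.

No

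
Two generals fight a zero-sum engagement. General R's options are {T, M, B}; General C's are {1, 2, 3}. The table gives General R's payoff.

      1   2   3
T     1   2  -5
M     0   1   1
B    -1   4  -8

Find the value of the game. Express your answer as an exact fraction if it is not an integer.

Row minima: T → -5, M → 0, B → -8; maximin = 0.
Column maxima: 1 → 1, 2 → 4, 3 → 1; minimax = 1.
0 ≠ 1, so there is no saddle point; optimal play is mixed.
2 is strictly dominated by 1 (it gives General R strictly more in every row), so General C never plays it.
With 2 eliminated, B is strictly dominated by T (T gives General R strictly more in every remaining column), so General R never plays it.
On the remaining 2×2 (T, M vs 1, 3):
Let General R play T with probability p. Expected payoff against 1: 1p + 0(1−p) = p; against 3: (-5)p + 1(1−p) = −6p + 1.
Setting these equal: p = −6p + 1 ⇒ 7p = 1 ⇒ p = 1/7, and the value is (1)·(1/7) = 1/7.
For General C: with q = P(1), equating T's and M's payoffs gives 6q − 5 = −q + 1 ⇒ q = 6/7.

1/7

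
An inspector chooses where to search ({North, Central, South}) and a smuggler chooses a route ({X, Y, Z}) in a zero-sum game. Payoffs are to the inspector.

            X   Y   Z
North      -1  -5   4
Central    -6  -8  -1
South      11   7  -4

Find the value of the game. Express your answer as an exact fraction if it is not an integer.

Row minima: North → -5, Central → -8, South → -4; maximin = -4.
Column maxima: X → 11, Y → 7, Z → 4; minimax = 4.
-4 ≠ 4, so there is no saddle point; optimal play is mixed.
Central is strictly dominated by North, so the inspector never plays it.
X is strictly dominated by Y (it gives the inspector strictly more in every row), so the smuggler never plays it.
On the remaining 2×2 (North, South vs Y, Z):
Let the inspector play North with probability p. Expected payoff against Y: (-5)p + 7(1−p) = −12p + 7; against Z: 4p + (-4)(1−p) = 8p − 4.
Setting these equal: −12p + 7 = 8p − 4 ⇒ −20p = -11 ⇒ p = 11/20, and the value is (-12)·(11/20) + 7 = 2/5.
For the smuggler: with q = P(Y), equating North's and South's payoffs gives −9q + 4 = 11q − 4 ⇒ q = 2/5.

2/5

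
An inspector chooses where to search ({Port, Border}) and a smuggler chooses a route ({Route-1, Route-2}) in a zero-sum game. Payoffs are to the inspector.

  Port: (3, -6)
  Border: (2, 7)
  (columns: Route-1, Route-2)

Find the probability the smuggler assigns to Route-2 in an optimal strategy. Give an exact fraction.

Row minima: Port → -6, Border → 2; maximin = 2.
Column maxima: Route-1 → 3, Route-2 → 7; minimax = 3.
2 ≠ 3, so there is no saddle point; optimal play is mixed.
Let the inspector play Port with probability p. Expected payoff against Route-1: 3p + 2(1−p) = p + 2; against Route-2: (-6)p + 7(1−p) = −13p + 7.
Setting these equal: p + 2 = −13p + 7 ⇒ 14p = 5 ⇒ p = 5/14, and the value is (1)·(5/14) + 2 = 33/14.
For the smuggler: with q = P(Route-1), equating Port's and Border's payoffs gives 9q − 6 = −5q + 7 ⇒ q = 13/14.

1/14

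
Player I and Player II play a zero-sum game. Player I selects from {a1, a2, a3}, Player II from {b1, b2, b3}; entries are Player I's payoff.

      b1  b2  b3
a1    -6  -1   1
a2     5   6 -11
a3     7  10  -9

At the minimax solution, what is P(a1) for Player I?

Row minima: a1 → -6, a2 → -11, a3 → -9; maximin = -6.
Column maxima: b1 → 7, b2 → 10, b3 → 1; minimax = 1.
-6 ≠ 1, so there is no saddle point; optimal play is mixed.
a2 is strictly dominated by a3, so Player I never plays it.
b2 is strictly dominated by b1 (it gives Player I strictly more in every row), so Player II never plays it.
On the remaining 2×2 (a1, a3 vs b1, b3):
Let Player I play a1 with probability p. Expected payoff against b1: (-6)p + 7(1−p) = −13p + 7; against b3: 1p + (-9)(1−p) = 10p − 9.
Setting these equal: −13p + 7 = 10p − 9 ⇒ −23p = -16 ⇒ p = 16/23, and the value is (-13)·(16/23) + 7 = -47/23.
For Player II: with q = P(b1), equating a1's and a3's payoffs gives −7q + 1 = 16q − 9 ⇒ q = 10/23.

16/23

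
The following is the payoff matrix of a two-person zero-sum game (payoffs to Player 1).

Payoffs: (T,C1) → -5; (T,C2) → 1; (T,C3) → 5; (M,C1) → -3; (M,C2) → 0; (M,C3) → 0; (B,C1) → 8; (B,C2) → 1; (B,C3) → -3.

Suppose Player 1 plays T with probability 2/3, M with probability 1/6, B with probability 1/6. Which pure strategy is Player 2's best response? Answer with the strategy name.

If Player 2 plays C1, Player 1's expected payoff is (2/3)·(-5) + (1/6)·(-3) + (1/6)·8 = -5/2.
If Player 2 plays C2, Player 1's expected payoff is (2/3)·1 + (1/6)·0 + (1/6)·1 = 5/6.
If Player 2 plays C3, Player 1's expected payoff is (2/3)·5 + (1/6)·0 + (1/6)·(-3) = 17/6.
Player 2 minimizes Player 1's payoff; the smallest is -5/2, so the best response is C1.

C1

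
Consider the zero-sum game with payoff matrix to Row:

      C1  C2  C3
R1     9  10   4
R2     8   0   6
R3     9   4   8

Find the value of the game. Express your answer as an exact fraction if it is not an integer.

Row minima: R1 → 4, R2 → 0, R3 → 4; maximin = 4.
Column maxima: C1 → 9, C2 → 10, C3 → 8; minimax = 8.
4 ≠ 8, so there is no saddle point; optimal play is mixed.
R2 is strictly dominated by R3, so Row never plays it.
C1 is strictly dominated by C3 (it gives Row strictly more in every row), so Column never plays it.
On the remaining 2×2 (R1, R3 vs C2, C3):
Let Row play R1 with probability p. Expected payoff against C2: 10p + 4(1−p) = 6p + 4; against C3: 4p + 8(1−p) = −4p + 8.
Setting these equal: 6p + 4 = −4p + 8 ⇒ 10p = 4 ⇒ p = 2/5, and the value is (6)·(2/5) + 4 = 32/5.
For Column: with q = P(C2), equating R1's and R3's payoffs gives 6q + 4 = −4q + 8 ⇒ q = 2/5.

32/5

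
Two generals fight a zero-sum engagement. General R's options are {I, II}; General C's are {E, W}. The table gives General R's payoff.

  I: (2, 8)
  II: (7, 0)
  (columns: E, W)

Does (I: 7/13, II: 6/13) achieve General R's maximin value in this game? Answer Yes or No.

Yes

Against E this mix gives (7/13)·2 + (6/13)·7 = 56/13.
Against W this mix gives (7/13)·8 + (6/13)·0 = 56/13.
All of General C's active replies (E, W) yield 56/13, and no column does worse for General R. The mix makes General C indifferent and guarantees 56/13, so it is optimal.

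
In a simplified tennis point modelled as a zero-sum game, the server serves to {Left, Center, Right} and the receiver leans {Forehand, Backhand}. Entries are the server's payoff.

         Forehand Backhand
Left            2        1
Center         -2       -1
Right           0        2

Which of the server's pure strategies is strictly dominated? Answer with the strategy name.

Center

Left gives a strictly higher payoff than Center against every column: 2 > -2, 1 > -1.
So Center is strictly dominated and the server never plays it.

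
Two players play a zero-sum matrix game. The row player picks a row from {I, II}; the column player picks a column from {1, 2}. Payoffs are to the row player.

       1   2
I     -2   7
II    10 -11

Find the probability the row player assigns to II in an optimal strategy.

3/10

Row minima: I → -2, II → -11; maximin = -2.
Column maxima: 1 → 10, 2 → 7; minimax = 7.
-2 ≠ 7, so there is no saddle point; optimal play is mixed.
Let the row player play I with probability p. Expected payoff against 1: (-2)p + 10(1−p) = −12p + 10; against 2: 7p + (-11)(1−p) = 18p − 11.
Setting these equal: −12p + 10 = 18p − 11 ⇒ −30p = -21 ⇒ p = 7/10, and the value is (-12)·(7/10) + 10 = 8/5.
For the column player: with q = P(1), equating I's and II's payoffs gives −9q + 7 = 21q − 11 ⇒ q = 3/5.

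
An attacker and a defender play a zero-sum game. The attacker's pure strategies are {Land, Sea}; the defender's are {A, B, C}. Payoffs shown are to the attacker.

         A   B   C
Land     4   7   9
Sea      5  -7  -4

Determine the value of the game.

Row minima: Land → 4, Sea → -7; maximin = 4.
Column maxima: A → 5, B → 7, C → 9; minimax = 5.
4 ≠ 5, so there is no saddle point; optimal play is mixed.
C is strictly dominated by B (it gives the attacker strictly more in every row), so the defender never plays it.
On the remaining 2×2 (Land, Sea vs A, B):
Let the attacker play Land with probability p. Expected payoff against A: 4p + 5(1−p) = −p + 5; against B: 7p + (-7)(1−p) = 14p − 7.
Setting these equal: −p + 5 = 14p − 7 ⇒ −15p = -12 ⇒ p = 4/5, and the value is (-1)·(4/5) + 5 = 21/5.
For the defender: with q = P(A), equating Land's and Sea's payoffs gives −3q + 7 = 12q − 7 ⇒ q = 14/15.

21/5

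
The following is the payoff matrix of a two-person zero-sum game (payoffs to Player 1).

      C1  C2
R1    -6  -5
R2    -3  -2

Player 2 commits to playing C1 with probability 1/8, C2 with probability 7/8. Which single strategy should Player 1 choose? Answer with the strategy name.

Expected payoff of R1: (1/8)·(-6) + (7/8)·(-5) = -41/8.
Expected payoff of R2: (1/8)·(-3) + (7/8)·(-2) = -17/8.
The largest is -17/8, so Player 1's best response is R2.

R2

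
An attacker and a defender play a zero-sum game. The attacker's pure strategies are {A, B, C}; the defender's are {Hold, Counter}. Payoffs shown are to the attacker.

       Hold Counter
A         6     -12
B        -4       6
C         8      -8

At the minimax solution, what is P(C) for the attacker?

5/13

Row minima: A → -12, B → -4, C → -8; maximin = -4.
Column maxima: Hold → 8, Counter → 6; minimax = 6.
-4 ≠ 6, so there is no saddle point; optimal play is mixed.
A is strictly dominated by C, so the attacker never plays it.
On the remaining 2×2 (B, C vs Hold, Counter):
Let the attacker play B with probability p. Expected payoff against Hold: (-4)p + 8(1−p) = −12p + 8; against Counter: 6p + (-8)(1−p) = 14p − 8.
Setting these equal: −12p + 8 = 14p − 8 ⇒ −26p = -16 ⇒ p = 8/13, and the value is (-12)·(8/13) + 8 = 8/13.
For the defender: with q = P(Hold), equating B's and C's payoffs gives −10q + 6 = 16q − 8 ⇒ q = 7/13.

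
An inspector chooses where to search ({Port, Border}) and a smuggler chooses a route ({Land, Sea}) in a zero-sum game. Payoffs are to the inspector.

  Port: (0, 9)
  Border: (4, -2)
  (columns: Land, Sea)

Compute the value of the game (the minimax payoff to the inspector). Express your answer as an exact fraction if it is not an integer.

Row minima: Port → 0, Border → -2; maximin = 0.
Column maxima: Land → 4, Sea → 9; minimax = 4.
0 ≠ 4, so there is no saddle point; optimal play is mixed.
Let the inspector play Port with probability p. Expected payoff against Land: 0p + 4(1−p) = −4p + 4; against Sea: 9p + (-2)(1−p) = 11p − 2.
Setting these equal: −4p + 4 = 11p − 2 ⇒ −15p = -6 ⇒ p = 2/5, and the value is (-4)·(2/5) + 4 = 12/5.
For the smuggler: with q = P(Land), equating Port's and Border's payoffs gives −9q + 9 = 6q − 2 ⇒ q = 11/15.

12/5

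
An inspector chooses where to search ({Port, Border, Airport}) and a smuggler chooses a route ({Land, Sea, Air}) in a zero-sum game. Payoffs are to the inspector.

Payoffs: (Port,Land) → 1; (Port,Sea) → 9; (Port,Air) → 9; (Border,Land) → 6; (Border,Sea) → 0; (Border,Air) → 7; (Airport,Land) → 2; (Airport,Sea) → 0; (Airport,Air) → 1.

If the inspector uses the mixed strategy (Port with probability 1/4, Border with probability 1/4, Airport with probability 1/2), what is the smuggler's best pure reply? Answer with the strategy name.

If the smuggler plays Land, the inspector's expected payoff is (1/4)·1 + (1/4)·6 + (1/2)·2 = 11/4.
If the smuggler plays Sea, the inspector's expected payoff is (1/4)·9 + (1/4)·0 + (1/2)·0 = 9/4.
If the smuggler plays Air, the inspector's expected payoff is (1/4)·9 + (1/4)·7 + (1/2)·1 = 9/2.
The smuggler minimizes the inspector's payoff; the smallest is 9/4, so the best response is Sea.

Sea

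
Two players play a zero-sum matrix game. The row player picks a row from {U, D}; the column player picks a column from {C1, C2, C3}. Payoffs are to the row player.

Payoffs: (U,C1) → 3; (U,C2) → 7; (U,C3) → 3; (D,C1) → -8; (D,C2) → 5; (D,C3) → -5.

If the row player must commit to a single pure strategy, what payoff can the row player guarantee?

3

Row minima: U → 3, D → -8.
The best of these is 3.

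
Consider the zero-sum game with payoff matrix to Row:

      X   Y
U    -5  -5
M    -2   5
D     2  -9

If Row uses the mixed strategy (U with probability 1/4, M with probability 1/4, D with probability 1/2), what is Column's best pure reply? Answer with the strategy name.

If Column plays X, Row's expected payoff is (1/4)·(-5) + (1/4)·(-2) + (1/2)·2 = -3/4.
If Column plays Y, Row's expected payoff is (1/4)·(-5) + (1/4)·5 + (1/2)·(-9) = -9/2.
Column minimizes Row's payoff; the smallest is -9/2, so the best response is Y.

Y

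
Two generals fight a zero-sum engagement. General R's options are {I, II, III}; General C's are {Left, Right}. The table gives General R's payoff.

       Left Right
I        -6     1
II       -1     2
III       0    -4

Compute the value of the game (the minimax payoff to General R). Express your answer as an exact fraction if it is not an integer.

-4/7

Row minima: I → -6, II → -1, III → -4; maximin = -1.
Column maxima: Left → 0, Right → 2; minimax = 0.
-1 ≠ 0, so there is no saddle point; optimal play is mixed.
I is strictly dominated by II, so General R never plays it.
On the remaining 2×2 (II, III vs Left, Right):
Let General R play II with probability p. Expected payoff against Left: (-1)p + 0(1−p) = −p; against Right: 2p + (-4)(1−p) = 6p − 4.
Setting these equal: −p = 6p − 4 ⇒ −7p = -4 ⇒ p = 4/7, and the value is (-1)·(4/7) = -4/7.
For General C: with q = P(Left), equating II's and III's payoffs gives −3q + 2 = 4q − 4 ⇒ q = 6/7.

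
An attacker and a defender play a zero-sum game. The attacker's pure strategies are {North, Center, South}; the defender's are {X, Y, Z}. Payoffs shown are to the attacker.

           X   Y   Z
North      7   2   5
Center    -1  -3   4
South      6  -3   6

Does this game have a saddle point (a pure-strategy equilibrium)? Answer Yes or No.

Row minima: North → 2, Center → -3, South → -3; maximin = 2.
Column maxima: X → 7, Y → 2, Z → 6; minimax = 2.
maximin = minimax = 2, so a saddle point exists.

Yes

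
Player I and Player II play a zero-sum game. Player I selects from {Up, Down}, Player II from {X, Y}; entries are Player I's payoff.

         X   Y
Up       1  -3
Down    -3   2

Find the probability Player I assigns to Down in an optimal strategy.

4/9

Row minima: Up → -3, Down → -3; maximin = -3.
Column maxima: X → 1, Y → 2; minimax = 1.
-3 ≠ 1, so there is no saddle point; optimal play is mixed.
Let Player I play Up with probability p. Expected payoff against X: 1p + (-3)(1−p) = 4p − 3; against Y: (-3)p + 2(1−p) = −5p + 2.
Setting these equal: 4p − 3 = −5p + 2 ⇒ 9p = 5 ⇒ p = 5/9, and the value is (4)·(5/9) − 3 = -7/9.
For Player II: with q = P(X), equating Up's and Down's payoffs gives 4q − 3 = −5q + 2 ⇒ q = 5/9.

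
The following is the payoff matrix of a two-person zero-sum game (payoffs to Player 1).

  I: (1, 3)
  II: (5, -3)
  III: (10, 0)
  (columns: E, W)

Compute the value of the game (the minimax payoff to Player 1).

5/2

Row minima: I → 1, II → -3, III → 0; maximin = 1.
Column maxima: E → 10, W → 3; minimax = 3.
1 ≠ 3, so there is no saddle point; optimal play is mixed.
II is strictly dominated by III, so Player 1 never plays it.
On the remaining 2×2 (I, III vs E, W):
Let Player 1 play I with probability p. Expected payoff against E: 1p + 10(1−p) = −9p + 10; against W: 3p + 0(1−p) = 3p.
Setting these equal: −9p + 10 = 3p ⇒ −12p = -10 ⇒ p = 5/6, and the value is (-9)·(5/6) + 10 = 5/2.
For Player 2: with q = P(E), equating I's and III's payoffs gives −2q + 3 = 10q ⇒ q = 1/4.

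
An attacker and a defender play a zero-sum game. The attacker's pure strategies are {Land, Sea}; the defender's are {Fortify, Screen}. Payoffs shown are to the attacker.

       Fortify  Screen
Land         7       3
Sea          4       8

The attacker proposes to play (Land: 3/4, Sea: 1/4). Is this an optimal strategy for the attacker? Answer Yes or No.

Against Fortify this mix gives (3/4)·7 + (1/4)·4 = 25/4.
Against Screen this mix gives (3/4)·3 + (1/4)·8 = 17/4.
The defender will play Screen, holding the attacker to 17/4. Shifting weight toward the row that does better against Screen would raise this floor (the equalizing mix achieves 11/2 against both Screen and Fortify), so the proposed strategy is not optimal.

No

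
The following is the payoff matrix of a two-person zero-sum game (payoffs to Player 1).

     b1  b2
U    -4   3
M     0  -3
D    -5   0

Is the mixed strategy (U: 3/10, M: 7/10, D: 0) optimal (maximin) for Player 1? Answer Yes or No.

Against b1 this mix gives (3/10)·(-4) + (7/10)·0 = -6/5.
Against b2 this mix gives (3/10)·3 + (7/10)·(-3) = -6/5.
All of Player 2's active replies (b1, b2) yield -6/5, and no column does worse for Player 1. The mix makes Player 2 indifferent and guarantees -6/5, so it is optimal.

Yes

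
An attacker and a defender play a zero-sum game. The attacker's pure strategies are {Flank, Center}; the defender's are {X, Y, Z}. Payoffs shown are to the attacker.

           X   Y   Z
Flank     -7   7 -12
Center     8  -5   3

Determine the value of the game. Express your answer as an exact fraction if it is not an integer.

Row minima: Flank → -12, Center → -5; maximin = -5.
Column maxima: X → 8, Y → 7, Z → 3; minimax = 3.
-5 ≠ 3, so there is no saddle point; optimal play is mixed.
X is strictly dominated by Z (it gives the attacker strictly more in every row), so the defender never plays it.
On the remaining 2×2 (Flank, Center vs Y, Z):
Let the attacker play Flank with probability p. Expected payoff against Y: 7p + (-5)(1−p) = 12p − 5; against Z: (-12)p + 3(1−p) = −15p + 3.
Setting these equal: 12p − 5 = −15p + 3 ⇒ 27p = 8 ⇒ p = 8/27, and the value is (12)·(8/27) − 5 = -13/9.
For the defender: with q = P(Y), equating Flank's and Center's payoffs gives 19q − 12 = −8q + 3 ⇒ q = 5/9.

-13/9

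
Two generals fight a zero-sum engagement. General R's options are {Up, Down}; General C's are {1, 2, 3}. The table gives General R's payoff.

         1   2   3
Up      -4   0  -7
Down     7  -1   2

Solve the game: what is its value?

-7/10

Row minima: Up → -7, Down → -1; maximin = -1.
Column maxima: 1 → 7, 2 → 0, 3 → 2; minimax = 0.
-1 ≠ 0, so there is no saddle point; optimal play is mixed.
1 is strictly dominated by 3 (it gives General R strictly more in every row), so General C never plays it.
On the remaining 2×2 (Up, Down vs 2, 3):
Let General R play Up with probability p. Expected payoff against 2: 0p + (-1)(1−p) = p − 1; against 3: (-7)p + 2(1−p) = −9p + 2.
Setting these equal: p − 1 = −9p + 2 ⇒ 10p = 3 ⇒ p = 3/10, and the value is (1)·(3/10) − 1 = -7/10.
For General C: with q = P(2), equating Up's and Down's payoffs gives 7q − 7 = −3q + 2 ⇒ q = 9/10.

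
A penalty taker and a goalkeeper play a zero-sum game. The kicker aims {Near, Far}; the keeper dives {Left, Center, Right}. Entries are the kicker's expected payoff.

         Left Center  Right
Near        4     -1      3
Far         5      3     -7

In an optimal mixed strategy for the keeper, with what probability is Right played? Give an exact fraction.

2/7

Row minima: Near → -1, Far → -7; maximin = -1.
Column maxima: Left → 5, Center → 3, Right → 3; minimax = 3.
-1 ≠ 3, so there is no saddle point; optimal play is mixed.
Left is strictly dominated by Center (it gives the kicker strictly more in every row), so the keeper never plays it.
On the remaining 2×2 (Near, Far vs Center, Right):
Let the kicker play Near with probability p. Expected payoff against Center: (-1)p + 3(1−p) = −4p + 3; against Right: 3p + (-7)(1−p) = 10p − 7.
Setting these equal: −4p + 3 = 10p − 7 ⇒ −14p = -10 ⇒ p = 5/7, and the value is (-4)·(5/7) + 3 = 1/7.
For the keeper: with q = P(Center), equating Near's and Far's payoffs gives −4q + 3 = 10q − 7 ⇒ q = 5/7.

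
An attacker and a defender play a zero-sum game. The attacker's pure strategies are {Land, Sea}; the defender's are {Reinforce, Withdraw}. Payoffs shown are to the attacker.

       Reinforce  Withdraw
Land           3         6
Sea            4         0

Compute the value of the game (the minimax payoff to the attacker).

Row minima: Land → 3, Sea → 0; maximin = 3.
Column maxima: Reinforce → 4, Withdraw → 6; minimax = 4.
3 ≠ 4, so there is no saddle point; optimal play is mixed.
Let the attacker play Land with probability p. Expected payoff against Reinforce: 3p + 4(1−p) = −p + 4; against Withdraw: 6p + 0(1−p) = 6p.
Setting these equal: −p + 4 = 6p ⇒ −7p = -4 ⇒ p = 4/7, and the value is (-1)·(4/7) + 4 = 24/7.
For the defender: with q = P(Reinforce), equating Land's and Sea's payoffs gives −3q + 6 = 4q ⇒ q = 6/7.

24/7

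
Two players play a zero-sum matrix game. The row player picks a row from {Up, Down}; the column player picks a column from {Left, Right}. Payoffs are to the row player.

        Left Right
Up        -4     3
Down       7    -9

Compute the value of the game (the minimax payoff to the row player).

Row minima: Up → -4, Down → -9; maximin = -4.
Column maxima: Left → 7, Right → 3; minimax = 3.
-4 ≠ 3, so there is no saddle point; optimal play is mixed.
Let the row player play Up with probability p. Expected payoff against Left: (-4)p + 7(1−p) = −11p + 7; against Right: 3p + (-9)(1−p) = 12p − 9.
Setting these equal: −11p + 7 = 12p − 9 ⇒ −23p = -16 ⇒ p = 16/23, and the value is (-11)·(16/23) + 7 = -15/23.
For the column player: with q = P(Left), equating Up's and Down's payoffs gives −7q + 3 = 16q − 9 ⇒ q = 12/23.

-15/23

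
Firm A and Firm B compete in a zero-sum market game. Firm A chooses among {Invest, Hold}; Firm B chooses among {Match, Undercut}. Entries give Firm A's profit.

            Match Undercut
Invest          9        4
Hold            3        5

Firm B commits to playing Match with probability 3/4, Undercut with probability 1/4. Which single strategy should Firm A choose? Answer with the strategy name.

Invest

Expected payoff of Invest: (3/4)·9 + (1/4)·4 = 31/4.
Expected payoff of Hold: (3/4)·3 + (1/4)·5 = 7/2.
The largest is 31/4, so Firm A's best response is Invest.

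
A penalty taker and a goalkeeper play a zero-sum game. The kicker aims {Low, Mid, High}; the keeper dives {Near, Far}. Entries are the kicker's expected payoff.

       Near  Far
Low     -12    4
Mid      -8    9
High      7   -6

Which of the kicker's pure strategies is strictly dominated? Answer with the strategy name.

Low

Mid gives a strictly higher payoff than Low against every column: -8 > -12, 9 > 4.
So Low is strictly dominated and the kicker never plays it.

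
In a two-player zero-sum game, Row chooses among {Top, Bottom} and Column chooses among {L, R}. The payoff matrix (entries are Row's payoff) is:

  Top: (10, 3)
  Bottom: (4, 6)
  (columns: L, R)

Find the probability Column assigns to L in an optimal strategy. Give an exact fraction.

1/3

Row minima: Top → 3, Bottom → 4; maximin = 4.
Column maxima: L → 10, R → 6; minimax = 6.
4 ≠ 6, so there is no saddle point; optimal play is mixed.
Let Row play Top with probability p. Expected payoff against L: 10p + 4(1−p) = 6p + 4; against R: 3p + 6(1−p) = −3p + 6.
Setting these equal: 6p + 4 = −3p + 6 ⇒ 9p = 2 ⇒ p = 2/9, and the value is (6)·(2/9) + 4 = 16/3.
For Column: with q = P(L), equating Top's and Bottom's payoffs gives 7q + 3 = −2q + 6 ⇒ q = 1/3.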